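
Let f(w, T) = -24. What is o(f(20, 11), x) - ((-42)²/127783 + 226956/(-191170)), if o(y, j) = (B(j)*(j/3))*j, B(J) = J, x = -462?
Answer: -401483296051811346/12214138055 ≈ -3.2870e+7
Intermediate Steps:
o(y, j) = j³/3 (o(y, j) = (j*(j/3))*j = (j²/3)*j = j³/3)
o(f(20, 11), x) - ((-42)²/127783 + 226956/(-191170)) = (⅓)*(-462)³ - ((-42)²/127783 + 226956/(-191170)) = (⅓)*(-98611128) - (1764*(1/127783) + 226956*(-1/191170)) = -32870376 - (1764/127783 - 113478/95585) = -32870376 - 1*(-14331947334/12214138055) = -32870376 + 14331947334/12214138055 = -401483296051811346/12214138055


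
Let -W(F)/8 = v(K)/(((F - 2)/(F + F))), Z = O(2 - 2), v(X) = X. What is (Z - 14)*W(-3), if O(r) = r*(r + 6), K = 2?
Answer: 1344/5 ≈ 268.80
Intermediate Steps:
O(r) = r*(6 + r)
Z = 0 (Z = (2 - 2)*(6 + (2 - 2)) = 0*(6 + 0) = 0*6 = 0)
W(F) = -32*F/(-2 + F) (W(F) = -16/((F - 2)/(F + F)) = -16/((-2 + F)/((2*F))) = -16/((-2 + F)*(1/(2*F))) = -16/((-2 + F)/(2*F)) = -16*2*F/(-2 + F) = -32*F/(-2 + F))
(Z - 14)*W(-3) = (0 - 14)*(-32*(-3)/(-2 - 3)) = -(-448)*(-3)/(-5) = -(-448)*(-3)*(-1)/5 = -14*(-96/5) = 1344/5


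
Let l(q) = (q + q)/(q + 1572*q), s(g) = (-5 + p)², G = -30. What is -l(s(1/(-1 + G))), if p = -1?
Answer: -2/1573 ≈ -0.0012715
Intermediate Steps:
s(g) = 36 (s(g) = (-5 - 1)² = (-6)² = 36)
l(q) = 2/1573 (l(q) = (2*q)/((1573*q)) = (2*q)*(1/(1573*q)) = 2/1573)
-l(s(1/(-1 + G))) = -1*2/1573 = -2/1573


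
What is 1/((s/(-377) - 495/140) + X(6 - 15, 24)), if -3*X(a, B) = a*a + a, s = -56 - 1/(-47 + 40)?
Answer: -10556/289103 ≈ -0.036513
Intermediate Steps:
s = -391/7 (s = -56 - 1/(-7) = -56 - 1*(-⅐) = -56 + ⅐ = -391/7 ≈ -55.857)
X(a, B) = -a/3 - a²/3 (X(a, B) = -(a*a + a)/3 = -(a² + a)/3 = -(a + a²)/3 = -a/3 - a²/3)
1/((s/(-377) - 495/140) + X(6 - 15, 24)) = 1/((-391/7/(-377) - 495/140) - (6 - 15)*(1 + (6 - 15))/3) = 1/((-391/7*(-1/377) - 495*1/140) - ⅓*(-9)*(1 - 9)) = 1/((391/2639 - 99/28) - ⅓*(-9)*(-8)) = 1/(-35759/10556 - 24) = 1/(-289103/10556) = -10556/289103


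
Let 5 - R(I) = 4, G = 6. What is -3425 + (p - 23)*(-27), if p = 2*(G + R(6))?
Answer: -3182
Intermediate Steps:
R(I) = 1 (R(I) = 5 - 1*4 = 5 - 4 = 1)
p = 14 (p = 2*(6 + 1) = 2*7 = 14)
-3425 + (p - 23)*(-27) = -3425 + (14 - 23)*(-27) = -3425 - 9*(-27) = -3425 + 243 = -3182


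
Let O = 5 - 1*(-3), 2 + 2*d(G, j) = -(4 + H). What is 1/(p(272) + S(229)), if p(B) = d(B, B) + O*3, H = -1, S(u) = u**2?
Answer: 2/104925 ≈ 1.9061e-5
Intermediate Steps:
d(G, j) = -5/2 (d(G, j) = -1 + (-(4 - 1))/2 = -1 + (-1*3)/2 = -1 + (1/2)*(-3) = -1 - 3/2 = -5/2)
O = 8 (O = 5 + 3 = 8)
p(B) = 43/2 (p(B) = -5/2 + 8*3 = -5/2 + 24 = 43/2)
1/(p(272) + S(229)) = 1/(43/2 + 229**2) = 1/(43/2 + 52441) = 1/(104925/2) = 2/104925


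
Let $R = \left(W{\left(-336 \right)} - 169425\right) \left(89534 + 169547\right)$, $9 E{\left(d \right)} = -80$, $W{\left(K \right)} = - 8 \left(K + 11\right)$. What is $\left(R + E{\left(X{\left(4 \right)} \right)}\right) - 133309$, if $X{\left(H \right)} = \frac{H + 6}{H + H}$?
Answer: $- \frac{388991890286}{9} \approx -4.3221 \cdot 10^{10}$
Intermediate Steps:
$W{\left(K \right)} = -88 - 8 K$ ($W{\left(K \right)} = - 8 \left(11 + K\right) = -88 - 8 K$)
$X{\left(H \right)} = \frac{6 + H}{2 H}$
$E{\left(d \right)} = - \frac{80}{9}$ ($E{\left(d \right)} = \frac{1}{9} \left(-80\right) = - \frac{80}{9}$)
$R = -43221187825$ ($R = \left(\left(-88 - -2688\right) - 169425\right) \left(89534 + 169547\right) = \left(\left(-88 + 2688\right) - 169425\right) 259081 = \left(2600 - 169425\right) 259081 = \left(-166825\right) 259081 = -43221187825$)
$\left(R + E{\left(X{\left(4 \right)} \right)}\right) - 133309 = \left(-43221187825 - \frac{80}{9}\right) - 133309 = - \frac{388990690505}{9} - 133309 = - \frac{388991890286}{9}$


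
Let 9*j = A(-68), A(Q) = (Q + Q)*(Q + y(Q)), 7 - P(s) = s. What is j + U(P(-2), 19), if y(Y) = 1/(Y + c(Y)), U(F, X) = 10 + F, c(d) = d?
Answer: 3140/3 ≈ 1046.7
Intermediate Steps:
P(s) = 7 - s
y(Y) = 1/(2*Y) (y(Y) = 1/(Y + Y) = 1/(2*Y))
A(Q) = 2*Q*(Q + 1/(2*Q)) (A(Q) = (Q + Q)*(Q + 1/(2*Q)) = (2*Q)*(Q + 1/(2*Q)) = 2*Q*(Q + 1/(2*Q)))
j = 3083/3 (j = (1 + 2*(-68)**2)/9 = (1 + 2*4624)/9 = (1 + 9248)/9 = (1/9)*9249 = 3083/3 ≈ 1027.7)
j + U(P(-2), 19) = 3083/3 + (10 + (7 - 1*(-2))) = 3083/3 + (10 + (7 + 2)) = 3083/3 + (10 + 9) = 3083/3 + 19 = 3140/3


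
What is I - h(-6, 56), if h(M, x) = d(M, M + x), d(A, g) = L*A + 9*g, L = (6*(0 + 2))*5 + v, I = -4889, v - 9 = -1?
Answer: -4931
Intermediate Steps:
v = 8 (v = 9 - 1 = 8)
L = 68 (L = (6*(0 + 2))*5 + 8 = (6*2)*5 + 8 = 12*5 + 8 = 60 + 8 = 68)
d(A, g) = 9*g + 68*A (d(A, g) = 68*A + 9*g = 9*g + 68*A)
h(M, x) = 9*x + 77*M (h(M, x) = 9*(M + x) + 68*M = (9*M + 9*x) + 68*M = 9*x + 77*M)
I - h(-6, 56) = -4889 - (9*56 + 77*(-6)) = -4889 - (504 - 462) = -4889 - 1*42 = -4889 - 42 = -4931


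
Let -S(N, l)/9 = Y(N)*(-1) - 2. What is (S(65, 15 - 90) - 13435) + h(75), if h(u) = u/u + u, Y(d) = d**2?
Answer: 24684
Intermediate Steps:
h(u) = 1 + u
S(N, l) = 18 + 9*N**2 (S(N, l) = -9*(N**2*(-1) - 2) = -9*(-N**2 - 2) = -9*(-2 - N**2) = 18 + 9*N**2)
(S(65, 15 - 90) - 13435) + h(75) = ((18 + 9*65**2) - 13435) + (1 + 75) = ((18 + 9*4225) - 13435) + 76 = ((18 + 38025) - 13435) + 76 = (38043 - 13435) + 76 = 24608 + 76 = 24684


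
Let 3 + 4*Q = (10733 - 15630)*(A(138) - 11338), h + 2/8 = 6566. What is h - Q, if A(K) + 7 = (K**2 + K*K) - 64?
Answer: 130673329/4 ≈ 3.2668e+7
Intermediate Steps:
h = 26263/4 (h = -1/4 + 6566 = 26263/4 ≈ 6565.8)
A(K) = -71 + 2*K**2 (A(K) = -7 + ((K**2 + K*K) - 64) = -7 + ((K**2 + K**2) - 64) = -7 + (2*K**2 - 64) = -7 + (-64 + 2*K**2) = -71 + 2*K**2)
Q = -65323533/2 (Q = -3/4 + ((10733 - 15630)*((-71 + 2*138**2) - 11338))/4 = -3/4 + (-4897*((-71 + 2*19044) - 11338))/4 = -3/4 + (-4897*((-71 + 38088) - 11338))/4 = -3/4 + (-4897*(38017 - 11338))/4 = -3/4 + (-4897*26679)/4 = -3/4 + (1/4)*(-130647063) = -3/4 - 130647063/4 = -65323533/2 ≈ -3.2662e+7)
h - Q = 26263/4 - 1*(-65323533/2) = 26263/4 + 65323533/2 = 130673329/4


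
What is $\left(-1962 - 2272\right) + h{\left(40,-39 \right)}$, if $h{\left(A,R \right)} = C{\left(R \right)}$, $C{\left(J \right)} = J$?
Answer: $-4273$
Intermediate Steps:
$h{\left(A,R \right)} = R$
$\left(-1962 - 2272\right) + h{\left(40,-39 \right)} = \left(-1962 - 2272\right) - 39 = -4234 - 39 = -4273$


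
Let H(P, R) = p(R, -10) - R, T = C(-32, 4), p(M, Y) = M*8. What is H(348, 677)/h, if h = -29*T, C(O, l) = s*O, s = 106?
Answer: 4739/98368 ≈ 0.048176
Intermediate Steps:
p(M, Y) = 8*M
C(O, l) = 106*O
T = -3392 (T = 106*(-32) = -3392)
h = 98368 (h = -29*(-3392) = 98368)
H(P, R) = 7*R (H(P, R) = 8*R - R = 7*R)
H(348, 677)/h = (7*677)/98368 = 4739*(1/98368) = 4739/98368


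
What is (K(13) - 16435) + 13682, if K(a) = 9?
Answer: -2744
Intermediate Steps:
(K(13) - 16435) + 13682 = (9 - 16435) + 13682 = -16426 + 13682 = -2744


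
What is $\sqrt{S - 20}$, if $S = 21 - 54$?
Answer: $i \sqrt{53} \approx 7.2801 i$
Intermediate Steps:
$S = -33$ ($S = 21 - 54 = -33$)
$\sqrt{S - 20} = \sqrt{-33 - 20} = \sqrt{-53} = i \sqrt{53}$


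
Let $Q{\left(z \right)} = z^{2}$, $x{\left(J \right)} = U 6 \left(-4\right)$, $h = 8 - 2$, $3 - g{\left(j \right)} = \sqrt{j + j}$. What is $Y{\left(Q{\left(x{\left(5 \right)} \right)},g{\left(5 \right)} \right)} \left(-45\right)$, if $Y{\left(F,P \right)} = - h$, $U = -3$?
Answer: $270$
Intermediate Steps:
$g{\left(j \right)} = 3 - \sqrt{2} \sqrt{j}$ ($g{\left(j \right)} = 3 - \sqrt{j + j} = 3 - \sqrt{2 j} = 3 - \sqrt{2} \sqrt{j}$)
$h = 6$
$x{\left(J \right)} = 72$ ($x{\left(J \right)} = \left(-3\right) 6 \left(-4\right) = \left(-18\right) \left(-4\right) = 72$)
$Y{\left(F,P \right)} = -6$ ($Y{\left(F,P \right)} = \left(-1\right) 6 = -6$)
$Y{\left(Q{\left(x{\left(5 \right)} \right)},g{\left(5 \right)} \right)} \left(-45\right) = \left(-6\right) \left(-45\right) = 270$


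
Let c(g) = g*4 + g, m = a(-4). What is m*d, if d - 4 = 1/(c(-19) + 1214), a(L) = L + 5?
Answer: 4477/1119 ≈ 4.0009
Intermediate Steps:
a(L) = 5 + L
m = 1 (m = 5 - 4 = 1)
c(g) = 5*g (c(g) = 4*g + g = 5*g)
d = 4477/1119 (d = 4 + 1/(5*(-19) + 1214) = 4 + 1/(-95 + 1214) = 4 + 1/1119 = 4477/1119 ≈ 4.0009)
m*d = 1*(4477/1119) = 4477/1119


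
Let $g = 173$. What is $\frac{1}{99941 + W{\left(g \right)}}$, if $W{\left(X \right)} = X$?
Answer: $\frac{1}{100114} \approx 9.9886 \cdot 10^{-6}$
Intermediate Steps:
$\frac{1}{99941 + W{\left(g \right)}} = \frac{1}{99941 + 173} = \frac{1}{100114}$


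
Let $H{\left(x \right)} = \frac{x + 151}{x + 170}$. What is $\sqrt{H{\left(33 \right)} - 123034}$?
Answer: $\frac{i \sqrt{5070070754}}{203} \approx 350.76 i$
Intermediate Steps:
$H{\left(x \right)} = \frac{151 + x}{170 + x}$
$\sqrt{H{\left(33 \right)} - 123034} = \sqrt{\frac{151 + 33}{170 + 33} - 123034} = \sqrt{\frac{1}{203} \cdot 184 - 123034} = \sqrt{\frac{184}{203} - 123034} = \sqrt{- \frac{24975718}{203}} = \frac{i \sqrt{5070070754}}{203}$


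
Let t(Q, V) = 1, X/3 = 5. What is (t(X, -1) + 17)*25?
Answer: 450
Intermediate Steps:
X = 15 (X = 3*5 = 15)
(t(X, -1) + 17)*25 = (1 + 17)*25 = 18*25 = 450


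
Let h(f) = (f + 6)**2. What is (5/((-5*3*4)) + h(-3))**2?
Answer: 11449/144 ≈ 79.507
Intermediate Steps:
h(f) = (6 + f)**2
(5/((-5*3*4)) + h(-3))**2 = (5/((-5*3*4)) + (6 - 3)**2)**2 = (5/((-15*4)) + 3**2)**2 = (5/(-60) + 9)**2 = (5*(-1/60) + 9)**2 = (-1/12 + 9)**2 = (107/12)**2 = 11449/144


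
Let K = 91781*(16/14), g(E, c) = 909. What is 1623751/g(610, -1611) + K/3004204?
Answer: 8536805543965/4778937513 ≈ 1786.3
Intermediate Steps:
K = 734248/7 (K = 91781*(16*(1/14)) = 91781*(8/7) = 734248/7 ≈ 1.0489e+5)
1623751/g(610, -1611) + K/3004204 = 1623751/909 + (734248/7)/3004204 = 1623751*(1/909) + (734248/7)*(1/3004204) = 1623751/909 + 183562/5257357 = 8536805543965/4778937513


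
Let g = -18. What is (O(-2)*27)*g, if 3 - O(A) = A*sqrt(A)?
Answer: -1458 - 972*I*sqrt(2) ≈ -1458.0 - 1374.6*I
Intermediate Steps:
O(A) = 3 - A**(3/2) (O(A) = 3 - A*sqrt(A) = 3 - A**(3/2))
(O(-2)*27)*g = ((3 - (-2)**(3/2))*27)*(-18) = ((3 - (-2)*I*sqrt(2))*27)*(-18) = ((3 + 2*I*sqrt(2))*27)*(-18) = (81 + 54*I*sqrt(2))*(-18) = -1458 - 972*I*sqrt(2)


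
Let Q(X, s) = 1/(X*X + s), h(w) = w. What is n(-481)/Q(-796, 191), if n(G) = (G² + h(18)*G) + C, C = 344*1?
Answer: 141368749929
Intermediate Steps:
C = 344
n(G) = 344 + G² + 18*G (n(G) = (G² + 18*G) + 344 = 344 + G² + 18*G)
Q(X, s) = 1/(s + X²) (Q(X, s) = 1/(X² + s) = 1/(s + X²))
n(-481)/Q(-796, 191) = (344 + (-481)² + 18*(-481))/(1/(191 + (-796)²)) = (344 + 231361 - 8658)/(1/(191 + 633616)) = 223047/(1/633807) = 223047*633807 = 141368749929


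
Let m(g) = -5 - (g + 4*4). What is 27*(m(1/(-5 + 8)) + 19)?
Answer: -63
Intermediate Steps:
m(g) = -21 - g (m(g) = -5 - (g + 16) = -5 - (16 + g) = -5 + (-16 - g) = -21 - g)
27*(m(1/(-5 + 8)) + 19) = 27*((-21 - 1/(-5 + 8)) + 19) = 27*((-21 - 1/3) + 19) = 27*((-21 - 1*⅓) + 19) = 27*((-21 - ⅓) + 19) = 27*(-64/3 + 19) = 27*(-7/3) = -63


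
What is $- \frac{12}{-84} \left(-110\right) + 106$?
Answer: $\frac{632}{7} \approx 90.286$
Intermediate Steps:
$- \frac{12}{-84} \left(-110\right) + 106 = \left(-12\right) \left(- \frac{1}{84}\right) \left(-110\right) + 106 = \frac{1}{7} \left(-110\right) + 106 = - \frac{110}{7} + 106 = \frac{632}{7}$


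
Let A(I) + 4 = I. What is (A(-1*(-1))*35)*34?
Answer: -3570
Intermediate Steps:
A(I) = -4 + I
(A(-1*(-1))*35)*34 = ((-4 - 1*(-1))*35)*34 = ((-4 + 1)*35)*34 = -3*35*34 = -105*34 = -3570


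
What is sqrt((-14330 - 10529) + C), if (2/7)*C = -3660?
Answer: I*sqrt(37669) ≈ 194.08*I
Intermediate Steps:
C = -12810 (C = (7/2)*(-3660) = -12810)
sqrt((-14330 - 10529) + C) = sqrt((-14330 - 10529) - 12810) = sqrt(-24859 - 12810) = sqrt(-37669) = I*sqrt(37669)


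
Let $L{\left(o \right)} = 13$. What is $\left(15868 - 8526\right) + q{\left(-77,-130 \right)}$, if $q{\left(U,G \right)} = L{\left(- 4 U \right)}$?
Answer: $7355$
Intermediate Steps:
$q{\left(U,G \right)} = 13$
$\left(15868 - 8526\right) + q{\left(-77,-130 \right)} = \left(15868 - 8526\right) + 13 = 7342 + 13 = 7355$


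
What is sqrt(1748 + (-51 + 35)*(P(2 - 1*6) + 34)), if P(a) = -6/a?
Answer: 2*sqrt(295) ≈ 34.351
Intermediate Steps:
sqrt(1748 + (-51 + 35)*(P(2 - 1*6) + 34)) = sqrt(1748 + (-51 + 35)*(-6/(2 - 1*6) + 34)) = sqrt(1748 - 16*(-6/(2 - 6) + 34)) = sqrt(1748 - 16*(-6/(-4) + 34)) = sqrt(1748 - 16*(-6*(-1/4) + 34)) = sqrt(1748 - 16*(3/2 + 34)) = sqrt(1748 - 16*71/2) = sqrt(1748 - 568) = sqrt(1180) = 2*sqrt(295)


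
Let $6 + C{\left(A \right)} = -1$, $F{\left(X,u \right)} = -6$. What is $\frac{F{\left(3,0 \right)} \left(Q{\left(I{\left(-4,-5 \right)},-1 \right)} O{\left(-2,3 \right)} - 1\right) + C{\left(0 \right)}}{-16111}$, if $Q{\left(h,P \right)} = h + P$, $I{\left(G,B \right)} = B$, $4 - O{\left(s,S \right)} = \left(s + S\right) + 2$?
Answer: $- \frac{35}{16111} \approx -0.0021724$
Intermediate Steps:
$O{\left(s,S \right)} = 2 - S - s$ ($O{\left(s,S \right)} = 4 - \left(\left(s + S\right) + 2\right) = 4 - \left(\left(S + s\right) + 2\right) = 4 - \left(2 + S + s\right) = 2 - S - s$)
$Q{\left(h,P \right)} = P + h$
$C{\left(A \right)} = -7$ ($C{\left(A \right)} = -6 - 1 = -7$)
$\frac{F{\left(3,0 \right)} \left(Q{\left(I{\left(-4,-5 \right)},-1 \right)} O{\left(-2,3 \right)} - 1\right) + C{\left(0 \right)}}{-16111} = \frac{- 6 \left(\left(-1 - 5\right) \left(2 - 3 - -2\right) - 1\right) - 7}{-16111} = \left(- 6 \left(- 6 \left(2 - 3 + 2\right) - 1\right) - 7\right) \left(- \frac{1}{16111}\right) = \left(- 6 \left(\left(-6\right) 1 - 1\right) - 7\right) \left(- \frac{1}{16111}\right) = \left(- 6 \left(-6 - 1\right) - 7\right) \left(- \frac{1}{16111}\right) = \left(\left(-6\right) \left(-7\right) - 7\right) \left(- \frac{1}{16111}\right) = \left(42 - 7\right) \left(- \frac{1}{16111}\right) = 35 \left(- \frac{1}{16111}\right) = - \frac{35}{16111}$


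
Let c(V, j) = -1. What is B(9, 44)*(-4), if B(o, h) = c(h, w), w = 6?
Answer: 4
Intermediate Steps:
B(o, h) = -1
B(9, 44)*(-4) = -1*(-4) = 4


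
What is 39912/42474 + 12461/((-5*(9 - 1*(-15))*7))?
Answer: -82623739/5946360 ≈ -13.895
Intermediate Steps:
39912/42474 + 12461/((-5*(9 - 1*(-15))*7)) = 39912*(1/42474) + 12461/((-5*(9 + 15)*7)) = 6652/7079 + 12461/((-5*24*7)) = 6652/7079 + 12461/((-120*7)) = 6652/7079 + 12461/(-840) = 6652/7079 + 12461*(-1/840) = 6652/7079 - 12461/840 = -82623739/5946360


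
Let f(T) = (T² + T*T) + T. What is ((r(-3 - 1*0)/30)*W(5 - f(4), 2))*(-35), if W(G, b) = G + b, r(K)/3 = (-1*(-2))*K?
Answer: -609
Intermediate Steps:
r(K) = 6*K (r(K) = 3*((-1*(-2))*K) = 3*(2*K) = 6*K)
f(T) = T + 2*T² (f(T) = (T² + T²) + T = 2*T² + T = T + 2*T²)
((r(-3 - 1*0)/30)*W(5 - f(4), 2))*(-35) = (((6*(-3 - 1*0))/30)*((5 - 4*(1 + 2*4)) + 2))*(-35) = (((6*(-3 + 0))*(1/30))*((5 - 4*(1 + 8)) + 2))*(-35) = (((6*(-3))*(1/30))*((5 - 4*9) + 2))*(-35) = ((-18*1/30)*((5 - 1*36) + 2))*(-35) = -3*((5 - 36) + 2)/5*(-35) = -3*(-31 + 2)/5*(-35) = -⅗*(-29)*(-35) = (87/5)*(-35) = -609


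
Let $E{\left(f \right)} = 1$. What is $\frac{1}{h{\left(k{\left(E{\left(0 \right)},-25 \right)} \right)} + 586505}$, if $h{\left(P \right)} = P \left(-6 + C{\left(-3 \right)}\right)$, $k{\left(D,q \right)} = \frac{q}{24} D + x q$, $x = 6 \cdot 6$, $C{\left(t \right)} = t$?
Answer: $\frac{8}{4756915} \approx 1.6818 \cdot 10^{-6}$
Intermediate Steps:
$x = 36$
$k{\left(D,q \right)} = 36 q + \frac{D q}{24}$ ($k{\left(D,q \right)} = \frac{q}{24} D + 36 q = \frac{D q}{24} + 36 q = 36 q + \frac{D q}{24}$)
$h{\left(P \right)} = - 9 P$ ($h{\left(P \right)} = P \left(-6 - 3\right) = P \left(-9\right) = - 9 P$)
$\frac{1}{h{\left(k{\left(E{\left(0 \right)},-25 \right)} \right)} + 586505} = \frac{1}{- 9 \cdot \frac{1}{24} \left(-25\right) \left(864 + 1\right) + 586505} = \frac{1}{- 9 \cdot \frac{1}{24} \left(-25\right) 865 + 586505} = \frac{1}{\left(-9\right) \left(- \frac{21625}{24}\right) + 586505} = \frac{1}{\frac{64875}{8} + 586505} = \frac{1}{\frac{4756915}{8}} = \frac{8}{4756915}$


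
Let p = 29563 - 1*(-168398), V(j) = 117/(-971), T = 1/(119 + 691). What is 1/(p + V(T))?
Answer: 971/192220014 ≈ 5.0515e-6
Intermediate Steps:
T = 1/810 ≈ 0.0012346
V(j) = -117/971 (V(j) = 117*(-1/971) = -117/971)
p = 197961 (p = 29563 + 168398 = 197961)
1/(p + V(T)) = 1/(197961 - 117/971) = 1/(192220014/971) = 971/192220014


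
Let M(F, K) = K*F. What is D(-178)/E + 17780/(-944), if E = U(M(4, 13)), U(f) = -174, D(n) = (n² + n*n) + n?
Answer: -7843135/20532 ≈ -382.00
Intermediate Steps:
D(n) = n + 2*n² (D(n) = (n² + n²) + n = 2*n² + n = n + 2*n²)
M(F, K) = F*K
E = -174
D(-178)/E + 17780/(-944) = -178*(1 + 2*(-178))/(-174) + 17780/(-944) = -178*(1 - 356)*(-1/174) + 17780*(-1/944) = -178*(-355)*(-1/174) - 4445/236 = 63190*(-1/174) - 4445/236 = -31595/87 - 4445/236 = -7843135/20532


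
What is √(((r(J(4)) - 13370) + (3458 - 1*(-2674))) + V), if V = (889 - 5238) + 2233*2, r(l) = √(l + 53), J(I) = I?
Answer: √(-7121 + √57) ≈ 84.341*I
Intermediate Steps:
r(l) = √(53 + l)
V = 117 (V = -4349 + 4466 = 117)
√(((r(J(4)) - 13370) + (3458 - 1*(-2674))) + V) = √(((√(53 + 4) - 13370) + (3458 - 1*(-2674))) + 117) = √(((√57 - 13370) + (3458 + 2674)) + 117) = √(((-13370 + √57) + 6132) + 117) = √((-7238 + √57) + 117) = √(-7121 + √57)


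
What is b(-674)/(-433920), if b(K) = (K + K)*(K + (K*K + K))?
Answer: 794983/565 ≈ 1407.0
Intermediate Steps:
b(K) = 2*K*(K**2 + 2*K) (b(K) = (2*K)*(K + (K**2 + K)) = (2*K)*(K + (K + K**2)) = (2*K)*(K**2 + 2*K) = 2*K*(K**2 + 2*K))
b(-674)/(-433920) = (2*(-674)**2*(2 - 674))/(-433920) = (2*454276*(-672))*(-1/433920) = -610546944*(-1/433920) = 794983/565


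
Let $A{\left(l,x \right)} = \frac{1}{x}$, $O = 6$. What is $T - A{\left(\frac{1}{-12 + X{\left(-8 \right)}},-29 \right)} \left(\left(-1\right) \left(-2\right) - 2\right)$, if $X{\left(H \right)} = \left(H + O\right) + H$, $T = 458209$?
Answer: $458209$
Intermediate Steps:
$X{\left(H \right)} = 6 + 2 H$ ($X{\left(H \right)} = \left(H + 6\right) + H = \left(6 + H\right) + H = 6 + 2 H$)
$T - A{\left(\frac{1}{-12 + X{\left(-8 \right)}},-29 \right)} \left(\left(-1\right) \left(-2\right) - 2\right) = 458209 - \frac{\left(-1\right) \left(-2\right) - 2}{-29} = 458209 - - \frac{2 - 2}{29} = 458209 - \left(- \frac{1}{29}\right) 0 = 458209 - 0 = 458209 + 0 = 458209$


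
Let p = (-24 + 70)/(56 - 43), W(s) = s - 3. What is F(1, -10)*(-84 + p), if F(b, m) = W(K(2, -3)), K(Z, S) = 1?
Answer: 2092/13 ≈ 160.92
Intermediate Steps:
W(s) = -3 + s
F(b, m) = -2 (F(b, m) = -3 + 1 = -2)
p = 46/13 ≈ 3.5385
F(1, -10)*(-84 + p) = -2*(-84 + 46/13) = -2*(-1046/13) = 2092/13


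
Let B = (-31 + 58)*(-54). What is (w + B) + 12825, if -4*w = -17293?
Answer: 62761/4 ≈ 15690.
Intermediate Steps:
w = 17293/4 (w = -¼*(-17293) = 17293/4 ≈ 4323.3)
B = -1458 (B = 27*(-54) = -1458)
(w + B) + 12825 = (17293/4 - 1458) + 12825 = 11461/4 + 12825 = 62761/4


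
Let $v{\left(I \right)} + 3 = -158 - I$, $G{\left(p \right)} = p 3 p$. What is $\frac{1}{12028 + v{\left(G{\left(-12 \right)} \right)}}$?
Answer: $\frac{1}{11435} \approx 8.7451 \cdot 10^{-5}$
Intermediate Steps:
$G{\left(p \right)} = 3 p^{2}$ ($G{\left(p \right)} = 3 p p = 3 p^{2}$)
$v{\left(I \right)} = -161 - I$ ($v{\left(I \right)} = -3 - \left(158 + I\right) = -161 - I$)
$\frac{1}{12028 + v{\left(G{\left(-12 \right)} \right)}} = \frac{1}{12028 - \left(161 + 3 \left(-12\right)^{2}\right)} = \frac{1}{12028 - \left(161 + 3 \cdot 144\right)} = \frac{1}{12028 - 593} = \frac{1}{11435}$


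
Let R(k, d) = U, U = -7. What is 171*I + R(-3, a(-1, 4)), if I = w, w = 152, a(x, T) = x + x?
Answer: 25985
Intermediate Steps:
a(x, T) = 2*x
R(k, d) = -7
I = 152
171*I + R(-3, a(-1, 4)) = 171*152 - 7 = 25992 - 7 = 25985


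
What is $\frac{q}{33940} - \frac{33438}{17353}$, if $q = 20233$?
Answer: $- \frac{783782471}{588960820} \approx -1.3308$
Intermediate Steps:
$\frac{q}{33940} - \frac{33438}{17353} = \frac{20233}{33940} - \frac{33438}{17353} = - \frac{783782471}{588960820}$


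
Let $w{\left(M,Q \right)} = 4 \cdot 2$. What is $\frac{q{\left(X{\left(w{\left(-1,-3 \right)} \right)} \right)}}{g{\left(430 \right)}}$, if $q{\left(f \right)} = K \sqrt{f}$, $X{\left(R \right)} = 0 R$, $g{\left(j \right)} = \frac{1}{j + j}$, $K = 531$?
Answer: $0$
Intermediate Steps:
$w{\left(M,Q \right)} = 8$
$g{\left(j \right)} = \frac{1}{2 j}$
$X{\left(R \right)} = 0$
$q{\left(f \right)} = 531 \sqrt{f}$
$\frac{q{\left(X{\left(w{\left(-1,-3 \right)} \right)} \right)}}{g{\left(430 \right)}} = \frac{531 \sqrt{0}}{\frac{1}{2} \cdot \frac{1}{430}} = \frac{531 \cdot 0}{\frac{1}{2} \cdot \frac{1}{430}} = 0 \frac{1}{\frac{1}{860}} = 0 \cdot 860 = 0$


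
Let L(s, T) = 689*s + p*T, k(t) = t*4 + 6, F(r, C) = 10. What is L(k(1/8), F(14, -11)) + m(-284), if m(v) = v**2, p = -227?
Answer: 165729/2 ≈ 82865.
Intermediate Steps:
k(t) = 6 + 4*t (k(t) = 4*t + 6 = 6 + 4*t)
L(s, T) = -227*T + 689*s (L(s, T) = 689*s - 227*T = -227*T + 689*s)
L(k(1/8), F(14, -11)) + m(-284) = (-227*10 + 689*(6 + 4/8)) + (-284)**2 = (-2270 + 689*(6 + 4*(1/8))) + 80656 = (-2270 + 689*(6 + 1/2)) + 80656 = (-2270 + 689*(13/2)) + 80656 = (-2270 + 8957/2) + 80656 = 4417/2 + 80656 = 165729/2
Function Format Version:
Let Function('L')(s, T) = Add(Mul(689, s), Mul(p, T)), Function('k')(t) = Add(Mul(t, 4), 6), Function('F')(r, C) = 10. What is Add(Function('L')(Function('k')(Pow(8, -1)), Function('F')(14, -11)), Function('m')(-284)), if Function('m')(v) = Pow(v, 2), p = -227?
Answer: Rational(165729, 2) ≈ 82865.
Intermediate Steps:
Function('k')(t) = Add(6, Mul(4, t)) (Function('k')(t) = Add(Mul(4, t), 6) = Add(6, Mul(4, t)))
Function('L')(s, T) = Add(Mul(-227, T), Mul(689, s)) (Function('L')(s, T) = Add(Mul(689, s), Mul(-227, T)) = Add(Mul(-227, T), Mul(689, s)))
Add(Function('L')(Function('k')(Pow(8, -1)), Function('F')(14, -11)), Function('m')(-284)) = Add(Add(Mul(-227, 10), Mul(689, Add(6, Mul(4, Pow(8, -1))))), Pow(-284, 2)) = Add(Add(-2270, Mul(689, Add(6, Mul(4, Rational(1, 8))))), 80656) = Add(Add(-2270, Mul(689, Add(6, Rational(1, 2)))), 80656) = Add(Add(-2270, Mul(689, Rational(13, 2))), 80656) = Add(Add(-2270, Rational(8957, 2)), 80656) = Add(Rational(4417, 2), 80656) = Rational(165729, 2)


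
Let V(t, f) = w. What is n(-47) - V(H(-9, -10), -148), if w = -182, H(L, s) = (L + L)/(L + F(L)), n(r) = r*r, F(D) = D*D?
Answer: 2391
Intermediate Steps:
F(D) = D²
n(r) = r²
H(L, s) = 2*L/(L + L²) (H(L, s) = (L + L)/(L + L²) = (2*L)/(L + L²) = 2*L/(L + L²))
V(t, f) = -182
n(-47) - V(H(-9, -10), -148) = (-47)² - 1*(-182) = 2209 + 182 = 2391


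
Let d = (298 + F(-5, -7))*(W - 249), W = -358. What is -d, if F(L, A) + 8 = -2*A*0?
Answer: 176030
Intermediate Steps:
F(L, A) = -8 (F(L, A) = -8 - 2*A*0 = -8 + 0 = -8)
d = -176030 (d = (298 - 8)*(-358 - 249) = 290*(-607) = -176030)
-d = -1*(-176030) = 176030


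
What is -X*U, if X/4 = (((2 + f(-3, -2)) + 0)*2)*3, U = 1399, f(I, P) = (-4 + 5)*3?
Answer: -167880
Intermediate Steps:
f(I, P) = 3 (f(I, P) = 1*3 = 3)
X = 120 (X = 4*((((2 + 3) + 0)*2)*3) = 4*(((5 + 0)*2)*3) = 4*((5*2)*3) = 4*(10*3) = 4*30 = 120)
-X*U = -120*1399 = -1*167880 = -167880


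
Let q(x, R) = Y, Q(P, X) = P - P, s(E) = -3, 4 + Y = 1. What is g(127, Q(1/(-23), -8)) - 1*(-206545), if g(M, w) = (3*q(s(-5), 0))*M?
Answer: 205402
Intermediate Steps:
Y = -3 (Y = -4 + 1 = -3)
Q(P, X) = 0
q(x, R) = -3
g(M, w) = -9*M (g(M, w) = (3*(-3))*M = -9*M)
g(127, Q(1/(-23), -8)) - 1*(-206545) = -9*127 - 1*(-206545) = -1143 + 206545 = 205402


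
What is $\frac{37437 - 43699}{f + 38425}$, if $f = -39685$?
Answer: $\frac{3131}{630} \approx 4.9698$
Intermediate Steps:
$\frac{37437 - 43699}{f + 38425} = \frac{37437 - 43699}{-39685 + 38425} = - \frac{6262}{-1260} = \left(-6262\right) \left(- \frac{1}{1260}\right) = \frac{3131}{630}$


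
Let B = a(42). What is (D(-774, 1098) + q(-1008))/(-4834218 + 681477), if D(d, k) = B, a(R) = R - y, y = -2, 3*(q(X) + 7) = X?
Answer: 299/4152741 ≈ 7.2001e-5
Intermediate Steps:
q(X) = -7 + X/3
a(R) = 2 + R (a(R) = R - 1*(-2) = R + 2 = 2 + R)
B = 44 (B = 2 + 42 = 44)
D(d, k) = 44
(D(-774, 1098) + q(-1008))/(-4834218 + 681477) = (44 + (-7 + (⅓)*(-1008)))/(-4834218 + 681477) = (44 + (-7 - 336))/(-4152741) = (44 - 343)*(-1/4152741) = -299*(-1/4152741) = 299/4152741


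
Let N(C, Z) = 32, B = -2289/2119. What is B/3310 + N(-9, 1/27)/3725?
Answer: 43183591/5225348050 ≈ 0.0082642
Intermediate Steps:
B = -2289/2119 (B = -2289*1/2119 = -2289/2119 ≈ -1.0802)
B/3310 + N(-9, 1/27)/3725 = -2289/2119/3310 + 32/3725 = -2289/2119*1/3310 + 32*(1/3725) = -2289/7013890 + 32/3725 = 43183591/5225348050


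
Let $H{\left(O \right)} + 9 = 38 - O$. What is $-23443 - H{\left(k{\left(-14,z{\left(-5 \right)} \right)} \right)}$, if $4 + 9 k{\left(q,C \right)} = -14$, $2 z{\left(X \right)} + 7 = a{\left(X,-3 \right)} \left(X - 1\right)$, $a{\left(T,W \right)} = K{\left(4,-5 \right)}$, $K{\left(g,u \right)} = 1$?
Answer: $-23474$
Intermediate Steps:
$a{\left(T,W \right)} = 1$
$z{\left(X \right)} = -4 + \frac{X}{2}$ ($z{\left(X \right)} = - \frac{7}{2} + \frac{1 \left(X - 1\right)}{2} = - \frac{7}{2} + \frac{1 \left(-1 + X\right)}{2} = - \frac{7}{2} + \frac{-1 + X}{2} = - \frac{7}{2} + \left(- \frac{1}{2} + \frac{X}{2}\right) = -4 + \frac{X}{2}$)
$k{\left(q,C \right)} = -2$ ($k{\left(q,C \right)} = - \frac{4}{9} + \frac{1}{9} \left(-14\right) = - \frac{4}{9} - \frac{14}{9} = -2$)
$H{\left(O \right)} = 29 - O$ ($H{\left(O \right)} = -9 - \left(-38 + O\right) = 29 - O$)
$-23443 - H{\left(k{\left(-14,z{\left(-5 \right)} \right)} \right)} = -23443 - \left(29 - -2\right) = -23443 - \left(29 + 2\right) = -23443 - 31 = -23474$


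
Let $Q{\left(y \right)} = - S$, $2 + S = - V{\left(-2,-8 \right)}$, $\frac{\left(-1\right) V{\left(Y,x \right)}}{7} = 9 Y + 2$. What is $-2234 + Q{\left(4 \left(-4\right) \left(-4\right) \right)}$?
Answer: $-2120$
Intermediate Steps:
$V{\left(Y,x \right)} = -14 - 63 Y$ ($V{\left(Y,x \right)} = - 7 \left(9 Y + 2\right) = - 7 \left(2 + 9 Y\right) = -14 - 63 Y$)
$S = -114$ ($S = -2 - \left(-14 - -126\right) = -2 - \left(-14 + 126\right) = -2 - 112 = -114$)
$Q{\left(y \right)} = 114$ ($Q{\left(y \right)} = \left(-1\right) \left(-114\right) = 114$)
$-2234 + Q{\left(4 \left(-4\right) \left(-4\right) \right)} = -2234 + 114 = -2120$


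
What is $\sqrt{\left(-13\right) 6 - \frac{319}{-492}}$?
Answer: $\frac{i \sqrt{4681011}}{246} \approx 8.795 i$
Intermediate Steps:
$\sqrt{\left(-13\right) 6 - \frac{319}{-492}} = \sqrt{-78 - - \frac{319}{492}} = \sqrt{-78 + \frac{319}{492}} = \sqrt{- \frac{38057}{492}} = \frac{i \sqrt{4681011}}{246}$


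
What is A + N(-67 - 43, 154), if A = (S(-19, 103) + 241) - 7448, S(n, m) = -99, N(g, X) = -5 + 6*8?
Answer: -7263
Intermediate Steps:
N(g, X) = 43 (N(g, X) = -5 + 48 = 43)
A = -7306 (A = (-99 + 241) - 7448 = 142 - 7448 = -7306)
A + N(-67 - 43, 154) = -7306 + 43 = -7263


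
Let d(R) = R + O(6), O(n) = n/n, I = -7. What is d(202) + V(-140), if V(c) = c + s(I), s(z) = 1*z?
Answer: 56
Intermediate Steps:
O(n) = 1
s(z) = z
d(R) = 1 + R (d(R) = R + 1 = 1 + R)
V(c) = -7 + c (V(c) = c - 7 = -7 + c)
d(202) + V(-140) = (1 + 202) + (-7 - 140) = 203 - 147 = 56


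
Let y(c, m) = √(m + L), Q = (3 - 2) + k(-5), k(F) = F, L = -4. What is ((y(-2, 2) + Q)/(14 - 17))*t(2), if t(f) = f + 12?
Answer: 56/3 - 14*I*√2/3 ≈ 18.667 - 6.5997*I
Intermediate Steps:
t(f) = 12 + f
Q = -4 (Q = (3 - 2) - 5 = 1 - 5 = -4)
y(c, m) = √(-4 + m) (y(c, m) = √(m - 4) = √(-4 + m))
((y(-2, 2) + Q)/(14 - 17))*t(2) = ((√(-4 + 2) - 4)/(14 - 17))*(12 + 2) = ((√(-2) - 4)/(-3))*14 = ((I*√2 - 4)*(-⅓))*14 = ((-4 + I*√2)*(-⅓))*14 = (4/3 - I*√2/3)*14 = 56/3 - 14*I*√2/3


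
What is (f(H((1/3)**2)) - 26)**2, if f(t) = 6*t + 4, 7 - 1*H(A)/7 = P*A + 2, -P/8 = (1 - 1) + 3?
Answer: 90000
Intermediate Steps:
P = -24 (P = -8*((1 - 1) + 3) = -8*(0 + 3) = -8*3 = -24)
H(A) = 35 + 168*A (H(A) = 49 - 7*(-24*A + 2) = 49 - 7*(2 - 24*A) = 49 + (-14 + 168*A) = 35 + 168*A)
f(t) = 4 + 6*t
(f(H((1/3)**2)) - 26)**2 = ((4 + 6*(35 + 168*(1/3)**2)) - 26)**2 = ((4 + 6*(35 + 168*(1/9))) - 26)**2 = ((4 + 6*(35 + 56/3)) - 26)**2 = ((4 + 6*(161/3)) - 26)**2 = ((4 + 322) - 26)**2 = (326 - 26)**2 = 300**2 = 90000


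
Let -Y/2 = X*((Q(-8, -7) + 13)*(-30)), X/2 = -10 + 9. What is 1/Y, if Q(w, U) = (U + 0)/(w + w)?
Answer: -2/3225 ≈ -0.00062015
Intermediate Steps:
Q(w, U) = U/(2*w) (Q(w, U) = U/((2*w)) = U*(1/(2*w)) = U/(2*w))
X = -2 (X = 2*(-10 + 9) = 2*(-1) = -2)
Y = -3225/2 (Y = -(-4)*((½)*(-7)/(-8) + 13)*(-30) = -(-4)*((½)*(-7)*(-⅛) + 13)*(-30) = -(-4)*(7/16 + 13)*(-30) = -(-4)*(215/16)*(-30) = -(-4)*(-3225)/8 = -2*3225/4 = -3225/2 ≈ -1612.5)
1/Y = 1/(-3225/2) = -2/3225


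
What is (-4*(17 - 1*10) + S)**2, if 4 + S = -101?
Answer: 17689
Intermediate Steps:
S = -105 (S = -4 - 101 = -105)
(-4*(17 - 1*10) + S)**2 = (-4*(17 - 1*10) - 105)**2 = (-4*(17 - 10) - 105)**2 = (-4*7 - 105)**2 = (-28 - 105)**2 = (-133)**2 = 17689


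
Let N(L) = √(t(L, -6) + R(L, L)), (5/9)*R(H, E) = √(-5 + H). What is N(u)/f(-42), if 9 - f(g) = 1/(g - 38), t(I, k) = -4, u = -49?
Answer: 16*√(-100 + 135*I*√6)/721 ≈ 0.24585 + 0.33119*I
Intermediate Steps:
R(H, E) = 9*√(-5 + H)/5
N(L) = √(-4 + 9*√(-5 + L)/5)
f(g) = 9 - 1/(-38 + g) (f(g) = 9 - 1/(g - 38) = 9 - 1/(-38 + g))
N(u)/f(-42) = (√(-100 + 45*√(-5 - 49))/5)/(((-343 + 9*(-42))/(-38 - 42))) = (√(-100 + 45*√(-54))/5)/(((-343 - 378)/(-80))) = (√(-100 + 45*(3*I*√6))/5)/((-1/80*(-721))) = (√(-100 + 135*I*√6)/5)/(721/80) = (√(-100 + 135*I*√6)/5)*(80/721) = 16*√(-100 + 135*I*√6)/721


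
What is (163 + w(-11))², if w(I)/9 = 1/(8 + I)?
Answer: 25600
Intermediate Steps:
w(I) = 9/(8 + I)
(163 + w(-11))² = (163 + 9/(8 - 11))² = (163 + 9/(-3))² = (163 + 9*(-⅓))² = (163 - 3)² = 160² = 25600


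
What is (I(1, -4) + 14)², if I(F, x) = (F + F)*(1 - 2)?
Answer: 144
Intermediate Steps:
I(F, x) = -2*F (I(F, x) = (2*F)*(-1) = -2*F)
(I(1, -4) + 14)² = (-2*1 + 14)² = (-2 + 14)² = 12² = 144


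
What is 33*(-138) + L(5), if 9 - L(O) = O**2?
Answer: -4570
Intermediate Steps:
L(O) = 9 - O**2
33*(-138) + L(5) = 33*(-138) + (9 - 1*5**2) = -4554 + (9 - 1*25) = -4554 + (9 - 25) = -4554 - 16 = -4570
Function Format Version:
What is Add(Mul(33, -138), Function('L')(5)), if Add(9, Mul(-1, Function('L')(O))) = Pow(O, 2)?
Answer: -4570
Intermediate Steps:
Function('L')(O) = Add(9, Mul(-1, Pow(O, 2)))
Add(Mul(33, -138), Function('L')(5)) = Add(Mul(33, -138), Add(9, Mul(-1, Pow(5, 2)))) = Add(-4554, Add(9, Mul(-1, 25))) = Add(-4554, Add(9, -25)) = Add(-4554, -16) = -4570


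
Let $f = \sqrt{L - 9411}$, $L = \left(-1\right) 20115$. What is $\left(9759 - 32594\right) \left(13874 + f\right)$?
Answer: $-316812790 - 22835 i \sqrt{29526} \approx -3.1681 \cdot 10^{8} - 3.9238 \cdot 10^{6} i$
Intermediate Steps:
$L = -20115$
$f = i \sqrt{29526}$ ($f = \sqrt{-20115 - 9411} = \sqrt{-29526} = i \sqrt{29526} \approx 171.83 i$)
$\left(9759 - 32594\right) \left(13874 + f\right) = \left(9759 - 32594\right) \left(13874 + i \sqrt{29526}\right) = - 22835 \left(13874 + i \sqrt{29526}\right) = -316812790 - 22835 i \sqrt{29526}$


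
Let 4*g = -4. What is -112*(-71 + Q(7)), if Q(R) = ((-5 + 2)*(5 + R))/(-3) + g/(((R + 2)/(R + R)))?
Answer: 61040/9 ≈ 6782.2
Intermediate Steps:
g = -1 (g = (1/4)*(-4) = -1)
Q(R) = 5 + R - 2*R/(2 + R) (Q(R) = ((-5 + 2)*(5 + R))/(-3) - 1/((R + 2)/(R + R)) = -3*(5 + R)*(-1/3) - 1/((2 + R)/((2*R))) = (-15 - 3*R)*(-1/3) - 1/((2 + R)*(1/(2*R))) = (5 + R) - 1/((2 + R)/(2*R)) = (5 + R) - 2*R/(2 + R) = 5 + R - 2*R/(2 + R))
-112*(-71 + Q(7)) = -112*(-71 + (10 + 7**2 + 5*7)/(2 + 7)) = -112*(-71 + (10 + 49 + 35)/9) = -112*(-71 + (1/9)*94) = -112*(-71 + 94/9) = -112*(-545/9) = 61040/9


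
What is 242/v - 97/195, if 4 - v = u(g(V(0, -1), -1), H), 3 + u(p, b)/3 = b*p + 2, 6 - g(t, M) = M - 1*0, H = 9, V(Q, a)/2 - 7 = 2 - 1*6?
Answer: -2494/1365 ≈ -1.8271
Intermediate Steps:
V(Q, a) = 6 (V(Q, a) = 14 + 2*(2 - 1*6) = 14 + 2*(2 - 6) = 14 + 2*(-4) = 14 - 8 = 6)
g(t, M) = 6 - M (g(t, M) = 6 - (M - 1*0) = 6 - (M + 0) = 6 - M)
u(p, b) = -3 + 3*b*p (u(p, b) = -9 + 3*(b*p + 2) = -9 + 3*(2 + b*p) = -9 + (6 + 3*b*p) = -3 + 3*b*p)
v = -182 (v = 4 - (-3 + 3*9*(6 - 1*(-1))) = 4 - (-3 + 3*9*(6 + 1)) = 4 - (-3 + 3*9*7) = 4 - (-3 + 189) = 4 - 1*186 = 4 - 186 = -182)
242/v - 97/195 = 242/(-182) - 97/195 = 242*(-1/182) - 97*1/195 = -121/91 - 97/195 = -2494/1365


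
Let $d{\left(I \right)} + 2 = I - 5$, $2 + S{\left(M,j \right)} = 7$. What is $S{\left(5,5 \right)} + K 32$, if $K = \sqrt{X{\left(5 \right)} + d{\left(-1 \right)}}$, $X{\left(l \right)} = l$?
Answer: $5 + 32 i \sqrt{3} \approx 5.0 + 55.426 i$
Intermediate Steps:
$S{\left(M,j \right)} = 5$ ($S{\left(M,j \right)} = -2 + 7 = 5$)
$d{\left(I \right)} = -7 + I$ ($d{\left(I \right)} = -2 + \left(I - 5\right) = -2 + \left(-5 + I\right) = -7 + I$)
$K = i \sqrt{3}$ ($K = \sqrt{5 - 8} = \sqrt{-3} = i \sqrt{3} \approx 1.732 i$)
$S{\left(5,5 \right)} + K 32 = 5 + i \sqrt{3} \cdot 32 = 5 + 32 i \sqrt{3}$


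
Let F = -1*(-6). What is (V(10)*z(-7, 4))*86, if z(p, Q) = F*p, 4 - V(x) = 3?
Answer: -3612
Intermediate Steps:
V(x) = 1 (V(x) = 4 - 1*3 = 4 - 3 = 1)
F = 6
z(p, Q) = 6*p
(V(10)*z(-7, 4))*86 = (1*(6*(-7)))*86 = (1*(-42))*86 = -42*86 = -3612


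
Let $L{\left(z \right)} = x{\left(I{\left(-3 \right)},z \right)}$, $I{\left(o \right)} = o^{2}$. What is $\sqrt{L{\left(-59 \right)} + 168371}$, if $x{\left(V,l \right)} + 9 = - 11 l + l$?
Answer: $14 \sqrt{862} \approx 411.04$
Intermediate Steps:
$x{\left(V,l \right)} = -9 - 10 l$ ($x{\left(V,l \right)} = -9 + \left(- 11 l + l\right) = -9 - 10 l$)
$L{\left(z \right)} = -9 - 10 z$
$\sqrt{L{\left(-59 \right)} + 168371} = \sqrt{\left(-9 - -590\right) + 168371} = \sqrt{\left(-9 + 590\right) + 168371} = \sqrt{581 + 168371} = \sqrt{168952} = 14 \sqrt{862}$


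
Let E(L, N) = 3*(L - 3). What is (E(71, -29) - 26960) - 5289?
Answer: -32045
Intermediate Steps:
E(L, N) = -9 + 3*L (E(L, N) = 3*(-3 + L) = -9 + 3*L)
(E(71, -29) - 26960) - 5289 = ((-9 + 3*71) - 26960) - 5289 = ((-9 + 213) - 26960) - 5289 = (204 - 26960) - 5289 = -26756 - 5289 = -32045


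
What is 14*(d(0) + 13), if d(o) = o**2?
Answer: 182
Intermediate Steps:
14*(d(0) + 13) = 14*(0**2 + 13) = 14*(0 + 13) = 14*13 = 182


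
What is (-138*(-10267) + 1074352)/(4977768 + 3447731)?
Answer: 2491198/8425499 ≈ 0.29567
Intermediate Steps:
(-138*(-10267) + 1074352)/(4977768 + 3447731) = (1416846 + 1074352)/8425499 = 2491198*(1/8425499) = 2491198/8425499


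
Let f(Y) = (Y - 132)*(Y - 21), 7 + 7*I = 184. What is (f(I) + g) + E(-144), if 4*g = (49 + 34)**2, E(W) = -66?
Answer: 234985/196 ≈ 1198.9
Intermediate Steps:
I = 177/7 (I = -1 + (1/7)*184 = -1 + 184/7 = 177/7 ≈ 25.286)
g = 6889/4 (g = (49 + 34)**2/4 = (1/4)*83**2 = (1/4)*6889 = 6889/4 ≈ 1722.3)
f(Y) = (-132 + Y)*(-21 + Y)
(f(I) + g) + E(-144) = ((2772 + (177/7)**2 - 153*177/7) + 6889/4) - 66 = ((2772 + 31329/49 - 27081/7) + 6889/4) - 66 = (-22410/49 + 6889/4) - 66 = 247921/196 - 66 = 234985/196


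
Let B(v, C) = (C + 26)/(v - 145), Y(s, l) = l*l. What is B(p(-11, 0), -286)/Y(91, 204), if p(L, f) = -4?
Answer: 65/1550196 ≈ 4.1930e-5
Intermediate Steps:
Y(s, l) = l**2
B(v, C) = (26 + C)/(-145 + v)
B(p(-11, 0), -286)/Y(91, 204) = ((26 - 286)/(-145 - 4))/(204**2) = (-260/(-149))/41616 = -1/149*(-260)*(1/41616) = (260/149)*(1/41616) = 65/1550196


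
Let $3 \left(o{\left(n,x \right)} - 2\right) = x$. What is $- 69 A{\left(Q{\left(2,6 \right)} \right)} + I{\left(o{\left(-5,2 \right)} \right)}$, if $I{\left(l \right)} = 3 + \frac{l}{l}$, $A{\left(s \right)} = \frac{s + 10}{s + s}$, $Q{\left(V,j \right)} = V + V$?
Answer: $- \frac{467}{4} \approx -116.75$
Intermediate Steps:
$Q{\left(V,j \right)} = 2 V$
$o{\left(n,x \right)} = 2 + \frac{x}{3}$
$A{\left(s \right)} = \frac{10 + s}{2 s}$
$I{\left(l \right)} = 4$ ($I{\left(l \right)} = 3 + 1 = 4$)
$- 69 A{\left(Q{\left(2,6 \right)} \right)} + I{\left(o{\left(-5,2 \right)} \right)} = - 69 \frac{10 + 2 \cdot 2}{2 \cdot 2 \cdot 2} + 4 = - 69 \frac{10 + 4}{2 \cdot 4} + 4 = - 69 \cdot \frac{1}{2} \cdot \frac{1}{4} \cdot 14 + 4 = \left(-69\right) \frac{7}{4} + 4 = - \frac{483}{4} + 4 = - \frac{467}{4}$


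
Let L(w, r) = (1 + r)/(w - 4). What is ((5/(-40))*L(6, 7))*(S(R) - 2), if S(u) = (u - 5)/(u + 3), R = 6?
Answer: 17/18 ≈ 0.94444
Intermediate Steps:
S(u) = (-5 + u)/(3 + u)
L(w, r) = (1 + r)/(-4 + w)
((5/(-40))*L(6, 7))*(S(R) - 2) = ((5/(-40))*((1 + 7)/(-4 + 6)))*((-5 + 6)/(3 + 6) - 2) = ((5*(-1/40))*(8/2))*(1/9 - 2) = (-8/16)*((⅑)*1 - 2) = (-⅛*4)*(⅑ - 2) = -½*(-17/9) = 17/18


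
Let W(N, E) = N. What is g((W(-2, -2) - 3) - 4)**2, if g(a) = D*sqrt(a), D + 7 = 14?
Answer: -441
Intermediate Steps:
D = 7 (D = -7 + 14 = 7)
g(a) = 7*sqrt(a)
g((W(-2, -2) - 3) - 4)**2 = (7*sqrt((-2 - 3) - 4))**2 = (7*sqrt(-5 - 4))**2 = (7*sqrt(-9))**2 = (7*(3*I))**2 = (21*I)**2 = -441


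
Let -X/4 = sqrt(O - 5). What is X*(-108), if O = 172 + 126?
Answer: 432*sqrt(293) ≈ 7394.6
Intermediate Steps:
O = 298
X = -4*sqrt(293) (X = -4*sqrt(298 - 5) = -4*sqrt(293) ≈ -68.469)
X*(-108) = -4*sqrt(293)*(-108) = 432*sqrt(293)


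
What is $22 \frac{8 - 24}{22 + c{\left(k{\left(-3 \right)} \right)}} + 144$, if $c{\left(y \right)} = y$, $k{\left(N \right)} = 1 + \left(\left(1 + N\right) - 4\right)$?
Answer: $\frac{2096}{17} \approx 123.29$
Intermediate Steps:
$k{\left(N \right)} = -2 + N$ ($k{\left(N \right)} = 1 + \left(-3 + N\right) = -2 + N$)
$22 \frac{8 - 24}{22 + c{\left(k{\left(-3 \right)} \right)}} + 144 = 22 \frac{8 - 24}{22 - 5} + 144 = 22 \left(- \frac{16}{22 - 5}\right) + 144 = 22 \left(- \frac{16}{17}\right) + 144 = - \frac{352}{17} + 144 = \frac{2096}{17}$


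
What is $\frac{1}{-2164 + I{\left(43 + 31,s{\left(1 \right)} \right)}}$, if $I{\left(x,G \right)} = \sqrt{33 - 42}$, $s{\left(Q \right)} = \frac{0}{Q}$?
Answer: $- \frac{2164}{4682905} - \frac{3 i}{4682905} \approx -0.00046211 - 6.4063 \cdot 10^{-7} i$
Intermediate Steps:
$s{\left(Q \right)} = 0$
$I{\left(x,G \right)} = 3 i$ ($I{\left(x,G \right)} = \sqrt{-9} = 3 i$)
$\frac{1}{-2164 + I{\left(43 + 31,s{\left(1 \right)} \right)}} = \frac{1}{-2164 + 3 i} = \frac{-2164 - 3 i}{4682905}$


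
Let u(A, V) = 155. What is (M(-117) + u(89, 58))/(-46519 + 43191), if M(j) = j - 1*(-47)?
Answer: -85/3328 ≈ -0.025541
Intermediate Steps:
M(j) = 47 + j (M(j) = j + 47 = 47 + j)
(M(-117) + u(89, 58))/(-46519 + 43191) = ((47 - 117) + 155)/(-46519 + 43191) = (-70 + 155)/(-3328) = 85*(-1/3328) = -85/3328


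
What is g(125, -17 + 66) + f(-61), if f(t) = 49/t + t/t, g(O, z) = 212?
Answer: 12944/61 ≈ 212.20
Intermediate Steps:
f(t) = 1 + 49/t (f(t) = 49/t + 1 = 1 + 49/t)
g(125, -17 + 66) + f(-61) = 212 + (49 - 61)/(-61) = 212 - 1/61*(-12) = 212 + 12/61 = 12944/61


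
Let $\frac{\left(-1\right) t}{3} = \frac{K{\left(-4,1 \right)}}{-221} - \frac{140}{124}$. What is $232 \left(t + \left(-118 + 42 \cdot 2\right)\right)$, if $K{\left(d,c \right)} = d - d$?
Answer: $- \frac{220168}{31} \approx -7102.2$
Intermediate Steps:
$K{\left(d,c \right)} = 0$
$t = \frac{105}{31}$ ($t = - 3 \left(\frac{0}{-221} - \frac{140}{124}\right) = - 3 \left(0 \left(- \frac{1}{221}\right) - \frac{35}{31}\right) = - 3 \left(0 - \frac{35}{31}\right) = \left(-3\right) \left(- \frac{35}{31}\right) = \frac{105}{31} \approx 3.3871$)
$232 \left(t + \left(-118 + 42 \cdot 2\right)\right) = 232 \left(\frac{105}{31} + \left(-118 + 42 \cdot 2\right)\right) = 232 \left(\frac{105}{31} + \left(-118 + 84\right)\right) = 232 \left(\frac{105}{31} - 34\right) = 232 \left(- \frac{949}{31}\right) = - \frac{220168}{31}$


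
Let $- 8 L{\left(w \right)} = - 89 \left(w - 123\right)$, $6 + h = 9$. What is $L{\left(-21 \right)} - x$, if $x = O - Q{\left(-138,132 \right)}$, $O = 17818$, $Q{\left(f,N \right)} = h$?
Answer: $-19417$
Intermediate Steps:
$h = 3$ ($h = -6 + 9 = 3$)
$Q{\left(f,N \right)} = 3$
$L{\left(w \right)} = - \frac{10947}{8} + \frac{89 w}{8}$ ($L{\left(w \right)} = - \frac{\left(-89\right) \left(w - 123\right)}{8} = - \frac{\left(-89\right) \left(-123 + w\right)}{8} = - \frac{10947 - 89 w}{8} = - \frac{10947}{8} + \frac{89 w}{8}$)
$x = 17815$ ($x = 17818 - 3 = 17815$)
$L{\left(-21 \right)} - x = \left(- \frac{10947}{8} + \frac{89}{8} \left(-21\right)\right) - 17815 = \left(- \frac{10947}{8} - \frac{1869}{8}\right) - 17815 = -1602 - 17815 = -19417$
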